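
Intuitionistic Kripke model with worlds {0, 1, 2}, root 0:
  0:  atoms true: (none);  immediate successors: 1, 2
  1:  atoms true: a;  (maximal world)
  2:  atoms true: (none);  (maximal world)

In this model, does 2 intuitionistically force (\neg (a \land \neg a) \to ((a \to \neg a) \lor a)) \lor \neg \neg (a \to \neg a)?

Yes

2 \Vdash (\neg (a \land \neg a) \to ((a \to \neg a) \lor a)) \lor \neg \neg (a \to \neg a) via the disjunct \neg (a \land \neg a) \to ((a \to \neg a) \lor a).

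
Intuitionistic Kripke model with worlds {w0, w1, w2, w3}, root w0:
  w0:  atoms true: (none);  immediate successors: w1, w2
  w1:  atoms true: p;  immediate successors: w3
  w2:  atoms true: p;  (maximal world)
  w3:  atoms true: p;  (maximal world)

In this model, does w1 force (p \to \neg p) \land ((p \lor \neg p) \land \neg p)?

No

w1 \nVdash (p \to \neg p) \land ((p \lor \neg p) \land \neg p) since w1 fails p \to \neg p.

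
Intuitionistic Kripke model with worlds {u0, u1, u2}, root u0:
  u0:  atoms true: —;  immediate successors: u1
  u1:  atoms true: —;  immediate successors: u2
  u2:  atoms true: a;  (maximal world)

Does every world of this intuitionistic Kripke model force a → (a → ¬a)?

No

Not every world: u0 ⊮ a → (a → ¬a).
u0 ⊮ a → (a → ¬a): at the accessible world u2, u2 ⊩ a but u2 ⊮ a → ¬a.
u2 ⊮ a → ¬a: already at u2 itself, u2 ⊩ a but u2 ⊮ ¬a.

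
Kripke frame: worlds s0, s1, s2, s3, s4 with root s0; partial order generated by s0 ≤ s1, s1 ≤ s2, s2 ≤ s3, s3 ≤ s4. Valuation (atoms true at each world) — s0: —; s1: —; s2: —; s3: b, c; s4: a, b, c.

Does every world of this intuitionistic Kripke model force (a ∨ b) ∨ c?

Not every world: s0 ⊮ (a ∨ b) ∨ c.
s0 ⊮ (a ∨ b) ∨ c: neither disjunct is forced at s0.
s0 ⊮ a ∨ b: neither disjunct is forced at s0.
s0 lacks atom a, so s0 ⊮ a.

No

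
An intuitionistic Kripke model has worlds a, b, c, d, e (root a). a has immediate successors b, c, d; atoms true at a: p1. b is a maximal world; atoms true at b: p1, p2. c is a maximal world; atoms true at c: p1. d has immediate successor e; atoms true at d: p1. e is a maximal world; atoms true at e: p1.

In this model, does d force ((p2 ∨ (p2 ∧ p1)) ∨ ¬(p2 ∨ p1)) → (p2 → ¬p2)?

Yes

d ⊩ ((p2 ∨ (p2 ∧ p1)) ∨ ¬(p2 ∨ p1)) → (p2 → ¬p2) vacuously: no world accessible from d forces the antecedent (p2 ∨ (p2 ∧ p1)) ∨ ¬(p2 ∨ p1).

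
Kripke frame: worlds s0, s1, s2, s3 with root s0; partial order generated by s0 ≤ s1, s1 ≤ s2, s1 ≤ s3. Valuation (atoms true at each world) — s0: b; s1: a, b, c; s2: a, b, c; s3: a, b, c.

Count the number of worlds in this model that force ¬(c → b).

0

s0: does not force it — s0 ⊮ ¬(c → b) since s0 is accessible from s0 and s0 ⊩ c → b.
s1: does not force it — s1 ⊮ ¬(c → b) since s1 is accessible from s1 and s1 ⊩ c → b.
s2: does not force it.
s3: does not force it.
Worlds forcing the formula: { }.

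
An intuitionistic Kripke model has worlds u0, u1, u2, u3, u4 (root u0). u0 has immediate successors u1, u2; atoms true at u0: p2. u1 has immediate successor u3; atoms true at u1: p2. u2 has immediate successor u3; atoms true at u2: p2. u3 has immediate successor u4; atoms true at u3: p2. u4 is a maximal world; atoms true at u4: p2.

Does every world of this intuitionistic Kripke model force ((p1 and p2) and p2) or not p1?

u0 forces ((p1 and p2) and p2) or not p1 via the disjunct not p1.
Since the root u0 forces ((p1 and p2) and p2) or not p1 and forcing is persistent (monotone upward), every world forces it.

Yes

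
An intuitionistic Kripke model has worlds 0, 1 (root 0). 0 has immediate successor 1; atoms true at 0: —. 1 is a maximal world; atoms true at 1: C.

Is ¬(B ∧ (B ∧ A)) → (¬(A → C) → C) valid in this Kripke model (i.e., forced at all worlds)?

Yes

0 ⊩ ¬(B ∧ (B ∧ A)) → (¬(A → C) → C): every world accessible from 0 that forces ¬(B ∧ (B ∧ A)) (namely 0, 1) also forces ¬(A → C) → C.
Since the root 0 forces ¬(B ∧ (B ∧ A)) → (¬(A → C) → C) and forcing is persistent (monotone upward), every world forces it.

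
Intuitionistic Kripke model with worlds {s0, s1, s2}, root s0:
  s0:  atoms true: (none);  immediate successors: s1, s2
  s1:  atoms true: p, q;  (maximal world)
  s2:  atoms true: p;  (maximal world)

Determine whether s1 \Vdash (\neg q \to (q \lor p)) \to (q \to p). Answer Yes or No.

s1 \Vdash (\neg q \to (q \lor p)) \to (q \to p): every world accessible from s1 that forces \neg q \to (q \lor p) (namely s1) also forces q \to p.

Yes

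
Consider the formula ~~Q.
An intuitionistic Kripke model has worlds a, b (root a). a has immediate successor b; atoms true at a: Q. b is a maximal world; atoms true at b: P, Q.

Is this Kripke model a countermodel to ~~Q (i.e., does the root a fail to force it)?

No

a ||- ~~Q: no world accessible from a forces ~Q.
So the root a forces ~~Q; the model is not a countermodel.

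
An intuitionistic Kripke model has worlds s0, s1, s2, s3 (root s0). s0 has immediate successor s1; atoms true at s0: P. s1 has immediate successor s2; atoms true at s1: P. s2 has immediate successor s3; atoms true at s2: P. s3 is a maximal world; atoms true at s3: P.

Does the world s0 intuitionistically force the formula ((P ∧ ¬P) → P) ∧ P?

Yes

s0 ⊩ ((P ∧ ¬P) → P) ∧ P since s0 forces both conjuncts.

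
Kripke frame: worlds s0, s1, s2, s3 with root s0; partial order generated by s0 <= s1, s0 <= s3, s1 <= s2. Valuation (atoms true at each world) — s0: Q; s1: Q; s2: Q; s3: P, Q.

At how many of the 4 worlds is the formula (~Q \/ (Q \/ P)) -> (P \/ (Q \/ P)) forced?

s0: forces it.
s1: forces it.
s2: forces it.
s3: forces it.
Worlds forcing the formula: {s0, s1, s2, s3}.

4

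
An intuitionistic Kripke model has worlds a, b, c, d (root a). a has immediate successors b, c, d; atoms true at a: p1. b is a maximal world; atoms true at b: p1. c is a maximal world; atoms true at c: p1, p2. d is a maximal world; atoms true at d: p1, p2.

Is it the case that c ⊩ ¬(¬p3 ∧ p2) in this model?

No

c ⊮ ¬(¬p3 ∧ p2) since c is accessible from c and c ⊩ ¬p3 ∧ p2.
c ⊩ ¬p3 ∧ p2 since c forces both conjuncts.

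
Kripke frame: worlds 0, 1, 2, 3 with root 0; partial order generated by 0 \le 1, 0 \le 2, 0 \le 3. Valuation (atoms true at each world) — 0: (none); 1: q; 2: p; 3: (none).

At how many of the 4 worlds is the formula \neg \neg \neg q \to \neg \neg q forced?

1

0: does not force it — 0 \nVdash \neg \neg \neg q \to \neg \neg q: at the accessible world 2, 2 \Vdash \neg \neg \neg q but 2 \nVdash \neg \neg q.
1: forces it.
2: does not force it — 2 \nVdash \neg \neg \neg q \to \neg \neg q: already at 2 itself, 2 \Vdash \neg \neg \neg q but 2 \nVdash \neg \neg q.
3: does not force it.
Worlds forcing the formula: {1}.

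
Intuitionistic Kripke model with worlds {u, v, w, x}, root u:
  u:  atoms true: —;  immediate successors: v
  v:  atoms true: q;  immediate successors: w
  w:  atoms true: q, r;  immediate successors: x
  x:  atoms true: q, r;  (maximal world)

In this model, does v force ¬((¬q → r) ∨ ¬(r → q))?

v ⊮ ¬((¬q → r) ∨ ¬(r → q)) since v is accessible from v and v ⊩ (¬q → r) ∨ ¬(r → q).
v ⊩ (¬q → r) ∨ ¬(r → q) via the disjunct ¬q → r.

No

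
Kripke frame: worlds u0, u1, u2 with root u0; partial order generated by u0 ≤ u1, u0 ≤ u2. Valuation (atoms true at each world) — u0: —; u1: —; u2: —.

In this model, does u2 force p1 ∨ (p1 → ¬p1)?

Yes

u2 ⊩ p1 ∨ (p1 → ¬p1) via the disjunct p1 → ¬p1.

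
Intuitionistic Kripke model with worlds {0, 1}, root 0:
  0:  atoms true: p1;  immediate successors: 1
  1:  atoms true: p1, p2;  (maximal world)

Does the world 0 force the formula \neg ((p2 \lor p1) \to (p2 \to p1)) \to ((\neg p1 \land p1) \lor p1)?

Yes

0 \Vdash \neg ((p2 \lor p1) \to (p2 \to p1)) \to ((\neg p1 \land p1) \lor p1) vacuously: no world accessible from 0 forces the antecedent \neg ((p2 \lor p1) \to (p2 \to p1)).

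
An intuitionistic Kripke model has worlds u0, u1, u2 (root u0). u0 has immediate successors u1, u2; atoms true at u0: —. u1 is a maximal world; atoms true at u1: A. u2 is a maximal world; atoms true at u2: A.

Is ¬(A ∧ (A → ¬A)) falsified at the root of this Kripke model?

No

u0 ⊩ ¬(A ∧ (A → ¬A)): no world accessible from u0 forces A ∧ (A → ¬A).
So the root u0 forces ¬(A ∧ (A → ¬A)); the model is not a countermodel.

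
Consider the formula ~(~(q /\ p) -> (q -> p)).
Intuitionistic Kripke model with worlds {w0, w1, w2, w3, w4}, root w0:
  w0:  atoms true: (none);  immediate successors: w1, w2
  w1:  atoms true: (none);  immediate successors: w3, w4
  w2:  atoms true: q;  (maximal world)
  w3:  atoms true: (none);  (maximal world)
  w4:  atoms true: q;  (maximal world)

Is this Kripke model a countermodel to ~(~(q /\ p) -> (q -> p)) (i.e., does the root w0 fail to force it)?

Yes

w0 ||-/- ~(~(q /\ p) -> (q -> p)) since w3 is accessible from w0 and w3 ||- ~(q /\ p) -> (q -> p).
w3 ||- ~(q /\ p) -> (q -> p): every world accessible from w3 that forces ~(q /\ p) (namely w3) also forces q -> p.
So the root w0 does not force ~(~(q /\ p) -> (q -> p)); the model is a countermodel.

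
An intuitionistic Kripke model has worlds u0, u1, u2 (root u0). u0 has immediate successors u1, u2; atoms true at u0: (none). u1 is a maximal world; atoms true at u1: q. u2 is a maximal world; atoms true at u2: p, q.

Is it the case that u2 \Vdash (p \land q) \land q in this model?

Yes

u2 \Vdash (p \land q) \land q since u2 forces both conjuncts.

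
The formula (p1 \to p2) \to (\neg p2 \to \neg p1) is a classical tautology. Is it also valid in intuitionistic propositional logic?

Yes

This is the forward direction of contraposition, which is intuitionistically derivable.
Assume p1 \to p2 and \neg p2. If p1 held then p2 would follow, contradicting \neg p2; so \neg p1.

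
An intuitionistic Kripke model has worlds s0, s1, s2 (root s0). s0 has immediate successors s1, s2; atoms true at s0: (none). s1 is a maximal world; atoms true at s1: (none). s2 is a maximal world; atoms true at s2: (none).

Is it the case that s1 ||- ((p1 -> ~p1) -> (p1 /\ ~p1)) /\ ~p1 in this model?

s1 ||-/- ((p1 -> ~p1) -> (p1 /\ ~p1)) /\ ~p1 since s1 fails (p1 -> ~p1) -> (p1 /\ ~p1).

No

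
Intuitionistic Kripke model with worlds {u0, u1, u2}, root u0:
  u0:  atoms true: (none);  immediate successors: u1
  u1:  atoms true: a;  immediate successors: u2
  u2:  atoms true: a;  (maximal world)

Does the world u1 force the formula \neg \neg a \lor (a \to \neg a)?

u1 \Vdash \neg \neg a \lor (a \to \neg a) via the disjunct \neg \neg a.

Yes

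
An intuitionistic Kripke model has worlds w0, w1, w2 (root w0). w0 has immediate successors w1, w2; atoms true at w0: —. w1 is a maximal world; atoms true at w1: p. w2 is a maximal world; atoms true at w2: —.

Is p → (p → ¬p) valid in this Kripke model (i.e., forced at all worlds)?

Not every world: w0 ⊮ p → (p → ¬p).
w0 ⊮ p → (p → ¬p): at the accessible world w1, w1 ⊩ p but w1 ⊮ p → ¬p.
w1 ⊮ p → ¬p: already at w1 itself, w1 ⊩ p but w1 ⊮ ¬p.
w1 ⊮ ¬p since w1 is accessible from w1 and w1 ⊩ p.

No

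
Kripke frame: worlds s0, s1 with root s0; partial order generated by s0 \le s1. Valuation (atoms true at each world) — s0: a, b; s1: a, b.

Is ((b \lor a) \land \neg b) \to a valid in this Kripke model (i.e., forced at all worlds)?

s0 \Vdash ((b \lor a) \land \neg b) \to a vacuously: no world accessible from s0 forces the antecedent (b \lor a) \land \neg b.
Since the root s0 forces ((b \lor a) \land \neg b) \to a and forcing is persistent (monotone upward), every world forces it.

Yes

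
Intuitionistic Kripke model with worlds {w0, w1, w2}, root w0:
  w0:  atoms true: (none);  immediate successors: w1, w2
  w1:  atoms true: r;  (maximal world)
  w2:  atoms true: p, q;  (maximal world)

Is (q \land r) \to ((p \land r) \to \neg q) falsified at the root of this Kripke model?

w0 \Vdash (q \land r) \to ((p \land r) \to \neg q) vacuously: no world accessible from w0 forces the antecedent q \land r.
So the root w0 forces (q \land r) \to ((p \land r) \to \neg q); the model is not a countermodel.

No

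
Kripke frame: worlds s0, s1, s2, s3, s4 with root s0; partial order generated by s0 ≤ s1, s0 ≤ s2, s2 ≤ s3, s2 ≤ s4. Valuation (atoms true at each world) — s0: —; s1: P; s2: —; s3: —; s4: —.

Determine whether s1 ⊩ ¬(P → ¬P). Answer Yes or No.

Yes

s1 ⊩ ¬(P → ¬P): no world accessible from s1 forces P → ¬P.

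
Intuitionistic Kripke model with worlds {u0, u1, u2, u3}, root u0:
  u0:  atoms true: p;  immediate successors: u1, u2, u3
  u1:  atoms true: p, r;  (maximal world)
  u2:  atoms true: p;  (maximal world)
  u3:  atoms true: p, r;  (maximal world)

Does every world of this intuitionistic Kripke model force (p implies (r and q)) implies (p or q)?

Yes

u0 forces (p implies (r and q)) implies (p or q) vacuously: no world accessible from u0 forces the antecedent p implies (r and q).
Since the root u0 forces (p implies (r and q)) implies (p or q) and forcing is persistent (monotone upward), every world forces it.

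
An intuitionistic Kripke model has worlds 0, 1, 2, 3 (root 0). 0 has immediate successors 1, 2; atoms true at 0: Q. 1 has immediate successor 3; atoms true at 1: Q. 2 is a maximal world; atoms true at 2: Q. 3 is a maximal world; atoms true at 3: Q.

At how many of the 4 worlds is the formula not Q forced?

0: does not force it — 0 does not force not Q since 0 is accessible from 0 and 0 forces Q.
1: does not force it.
2: does not force it.
3: does not force it.
Worlds forcing the formula: { }.

0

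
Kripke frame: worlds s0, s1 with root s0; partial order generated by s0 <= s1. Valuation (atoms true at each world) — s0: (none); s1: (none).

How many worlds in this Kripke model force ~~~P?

2

s0: forces it.
s1: forces it.
Worlds forcing the formula: {s0, s1}.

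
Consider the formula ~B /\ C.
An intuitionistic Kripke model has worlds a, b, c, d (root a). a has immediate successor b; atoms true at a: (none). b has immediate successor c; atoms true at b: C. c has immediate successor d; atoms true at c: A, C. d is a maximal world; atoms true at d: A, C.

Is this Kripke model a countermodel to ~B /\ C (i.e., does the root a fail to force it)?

Yes

a ||-/- ~B /\ C since a fails C.
So the root a does not force ~B /\ C; the model is a countermodel.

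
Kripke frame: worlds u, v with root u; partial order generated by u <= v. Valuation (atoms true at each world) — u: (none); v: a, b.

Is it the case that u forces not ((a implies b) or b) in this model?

No

u does not force not ((a implies b) or b) since u is accessible from u and u forces (a implies b) or b.
u forces (a implies b) or b via the disjunct a implies b.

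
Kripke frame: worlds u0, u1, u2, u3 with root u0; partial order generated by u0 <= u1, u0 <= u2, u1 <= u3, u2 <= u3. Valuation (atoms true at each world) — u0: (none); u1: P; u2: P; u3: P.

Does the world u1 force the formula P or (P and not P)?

Yes

u1 forces P or (P and not P) via the disjunct P.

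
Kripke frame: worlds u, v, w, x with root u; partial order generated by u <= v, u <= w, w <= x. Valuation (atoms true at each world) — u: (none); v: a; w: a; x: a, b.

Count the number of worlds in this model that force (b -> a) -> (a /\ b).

1

u: does not force it — u ||-/- (b -> a) -> (a /\ b): already at u itself, u ||- b -> a but u ||-/- a /\ b.
v: does not force it.
w: does not force it.
x: forces it.
Worlds forcing the formula: {x}.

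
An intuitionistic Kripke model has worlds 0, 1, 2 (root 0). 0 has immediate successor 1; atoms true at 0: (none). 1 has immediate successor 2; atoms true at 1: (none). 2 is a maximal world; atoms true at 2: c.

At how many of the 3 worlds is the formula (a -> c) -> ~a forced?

0: forces it.
1: forces it.
2: forces it.
Worlds forcing the formula: {0, 1, 2}.

3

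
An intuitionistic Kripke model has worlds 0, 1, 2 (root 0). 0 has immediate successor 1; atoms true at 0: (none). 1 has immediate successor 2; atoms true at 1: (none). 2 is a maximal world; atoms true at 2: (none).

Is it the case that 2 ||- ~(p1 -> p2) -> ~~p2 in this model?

Yes

2 ||- ~(p1 -> p2) -> ~~p2 vacuously: no world accessible from 2 forces the antecedent ~(p1 -> p2).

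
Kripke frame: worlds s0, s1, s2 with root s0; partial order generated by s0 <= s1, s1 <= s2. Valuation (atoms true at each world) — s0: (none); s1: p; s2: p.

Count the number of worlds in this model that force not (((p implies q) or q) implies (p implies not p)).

0

s0: does not force it — s0 does not force not (((p implies q) or q) implies (p implies not p)) since s0 is accessible from s0 and s0 forces ((p implies q) or q) implies (p implies not p).
s1: does not force it — s1 does not force not (((p implies q) or q) implies (p implies not p)) since s1 is accessible from s1 and s1 forces ((p implies q) or q) implies (p implies not p).
s2: does not force it.
Worlds forcing the formula: { }.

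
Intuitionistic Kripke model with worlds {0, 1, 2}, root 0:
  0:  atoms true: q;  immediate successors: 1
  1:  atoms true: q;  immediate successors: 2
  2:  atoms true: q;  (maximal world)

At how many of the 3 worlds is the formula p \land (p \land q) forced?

0

0: does not force it — 0 \nVdash p \land (p \land q) since 0 fails p.
1: does not force it — 1 \nVdash p \land (p \land q) since 1 fails p.
2: does not force it.
Worlds forcing the formula: { }.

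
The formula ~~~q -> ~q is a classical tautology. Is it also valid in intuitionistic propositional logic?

This is triple-negation reduction, which is intuitionistically derivable.
Assume ~~~q and suppose q. Then ~~q (double-negation introduction), contradicting ~~~q. So ~q.

Yes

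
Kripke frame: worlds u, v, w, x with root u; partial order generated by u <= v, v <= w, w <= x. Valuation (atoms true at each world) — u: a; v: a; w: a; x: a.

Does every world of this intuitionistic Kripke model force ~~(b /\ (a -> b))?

Not every world: u ||-/- ~~(b /\ (a -> b)).
u ||-/- ~~(b /\ (a -> b)) since u is accessible from u and u ||- ~(b /\ (a -> b)).
u ||- ~(b /\ (a -> b)): no world accessible from u forces b /\ (a -> b).

No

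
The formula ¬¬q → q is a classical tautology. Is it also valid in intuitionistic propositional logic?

This is double-negation elimination, which is not intuitionistically valid.
A Kripke countermodel: worlds u, v; order generated by u ≤ v; atoms true at each world — u:{}; v:{q}.
u ⊮ ¬¬q → q: already at u itself, u ⊩ ¬¬q but u ⊮ q.
u lacks atom q, so u ⊮ q.
So the root u does not force the formula.

No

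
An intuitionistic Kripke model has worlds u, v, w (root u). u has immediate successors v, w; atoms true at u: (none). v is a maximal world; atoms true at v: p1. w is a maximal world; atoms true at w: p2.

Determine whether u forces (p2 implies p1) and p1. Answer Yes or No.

No

u does not force (p2 implies p1) and p1 since u fails p2 implies p1.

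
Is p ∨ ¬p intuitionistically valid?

No

This is the law of excluded middle, which is not intuitionistically valid.
A Kripke countermodel: worlds 0, 1; order generated by 0 ≤ 1; atoms true at each world — 0:{}; 1:{p}.
0 ⊮ p ∨ ¬p: neither disjunct is forced at 0.
0 lacks atom p, so 0 ⊮ p.
So the root 0 does not force the formula.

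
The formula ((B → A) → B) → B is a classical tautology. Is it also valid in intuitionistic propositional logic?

No

This is Peirce's law, which is not intuitionistically valid.
A Kripke countermodel: worlds s0, s1; order generated by s0 ≤ s1; atoms true at each world — s0:{}; s1:{B}.
s0 ⊮ ((B → A) → B) → B: already at s0 itself, s0 ⊩ (B → A) → B but s0 ⊮ B.
s0 lacks atom B, so s0 ⊮ B.
So the root s0 does not force the formula.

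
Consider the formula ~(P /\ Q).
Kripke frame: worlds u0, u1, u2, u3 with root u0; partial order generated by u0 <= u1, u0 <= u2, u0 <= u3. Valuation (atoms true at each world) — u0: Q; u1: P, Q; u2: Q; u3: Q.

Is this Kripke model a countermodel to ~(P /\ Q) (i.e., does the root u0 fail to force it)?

Yes

u0 ||-/- ~(P /\ Q) since u1 is accessible from u0 and u1 ||- P /\ Q.
u1 ||- P /\ Q since u1 forces both conjuncts.
So the root u0 does not force ~(P /\ Q); the model is a countermodel.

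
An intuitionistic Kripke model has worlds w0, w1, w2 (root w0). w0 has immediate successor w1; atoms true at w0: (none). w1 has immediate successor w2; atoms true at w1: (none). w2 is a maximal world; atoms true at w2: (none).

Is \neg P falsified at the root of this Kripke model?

w0 \Vdash \neg P: no world accessible from w0 forces P.
So the root w0 forces \neg P; the model is not a countermodel.

No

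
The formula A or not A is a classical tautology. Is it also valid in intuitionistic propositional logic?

No

This is the law of excluded middle, which is not intuitionistically valid.
A Kripke countermodel: worlds s0, s1; order generated by s0 <= s1; atoms true at each world — s0:{}; s1:{A}.
s0 does not force A or not A: neither disjunct is forced at s0.
s0 lacks atom A, so s0 does not force A.
So the root s0 does not force the formula.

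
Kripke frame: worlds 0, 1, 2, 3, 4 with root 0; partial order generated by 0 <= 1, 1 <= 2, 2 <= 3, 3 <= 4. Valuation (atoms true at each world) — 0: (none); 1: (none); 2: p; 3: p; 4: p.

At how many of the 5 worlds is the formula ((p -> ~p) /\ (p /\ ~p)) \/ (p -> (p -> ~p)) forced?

0

0: does not force it — 0 ||-/- ((p -> ~p) /\ (p /\ ~p)) \/ (p -> (p -> ~p)): neither disjunct is forced at 0.
1: does not force it — 1 ||-/- ((p -> ~p) /\ (p /\ ~p)) \/ (p -> (p -> ~p)): neither disjunct is forced at 1.
2: does not force it.
3: does not force it.
4: does not force it.
Worlds forcing the formula: { }.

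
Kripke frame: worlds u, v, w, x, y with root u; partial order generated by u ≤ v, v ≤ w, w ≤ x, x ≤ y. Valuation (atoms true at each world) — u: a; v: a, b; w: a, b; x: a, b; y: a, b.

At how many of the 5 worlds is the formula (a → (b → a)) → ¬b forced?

u: does not force it — u ⊮ (a → (b → a)) → ¬b: already at u itself, u ⊩ a → (b → a) but u ⊮ ¬b.
v: does not force it.
w: does not force it.
x: does not force it.
y: does not force it.
Worlds forcing the formula: { }.

0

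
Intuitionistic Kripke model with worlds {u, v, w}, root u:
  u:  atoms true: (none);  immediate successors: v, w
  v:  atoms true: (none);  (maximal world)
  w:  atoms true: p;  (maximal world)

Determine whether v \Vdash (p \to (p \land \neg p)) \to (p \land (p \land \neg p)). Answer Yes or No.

No

v \nVdash (p \to (p \land \neg p)) \to (p \land (p \land \neg p)): already at v itself, v \Vdash p \to (p \land \neg p) but v \nVdash p \land (p \land \neg p).
v \nVdash p \land (p \land \neg p) since v fails p.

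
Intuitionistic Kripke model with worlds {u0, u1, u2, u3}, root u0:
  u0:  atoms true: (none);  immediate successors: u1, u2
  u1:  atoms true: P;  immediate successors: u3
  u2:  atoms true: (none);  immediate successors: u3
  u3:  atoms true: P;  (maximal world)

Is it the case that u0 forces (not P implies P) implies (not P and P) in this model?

u0 does not force (not P implies P) implies (not P and P): already at u0 itself, u0 forces not P implies P but u0 does not force not P and P.
u0 does not force not P and P since u0 fails not P.

No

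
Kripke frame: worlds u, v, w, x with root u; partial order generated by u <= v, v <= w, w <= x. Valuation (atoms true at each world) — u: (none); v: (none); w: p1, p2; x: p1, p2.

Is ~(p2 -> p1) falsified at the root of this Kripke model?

u ||-/- ~(p2 -> p1) since u is accessible from u and u ||- p2 -> p1.
u ||- p2 -> p1: every world accessible from u that forces p2 (namely w, x) also forces p1.
So the root u does not force ~(p2 -> p1); the model is a countermodel.

Yes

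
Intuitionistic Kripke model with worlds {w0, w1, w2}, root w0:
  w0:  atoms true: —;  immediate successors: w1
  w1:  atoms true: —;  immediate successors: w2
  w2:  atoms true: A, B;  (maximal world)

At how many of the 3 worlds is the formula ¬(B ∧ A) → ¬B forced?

w0: forces it.
w1: forces it.
w2: forces it.
Worlds forcing the formula: {w0, w1, w2}.

3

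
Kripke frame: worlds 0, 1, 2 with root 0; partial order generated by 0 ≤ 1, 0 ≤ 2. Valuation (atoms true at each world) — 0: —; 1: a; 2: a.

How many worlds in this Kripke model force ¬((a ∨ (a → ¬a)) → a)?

0: does not force it — 0 ⊮ ¬((a ∨ (a → ¬a)) → a) since 0 is accessible from 0 and 0 ⊩ (a ∨ (a → ¬a)) → a.
1: does not force it — 1 ⊮ ¬((a ∨ (a → ¬a)) → a) since 1 is accessible from 1 and 1 ⊩ (a ∨ (a → ¬a)) → a.
2: does not force it — 2 ⊮ ¬((a ∨ (a → ¬a)) → a) since 2 is accessible from 2 and 2 ⊩ (a ∨ (a → ¬a)) → a.
Worlds forcing the formula: { }.

0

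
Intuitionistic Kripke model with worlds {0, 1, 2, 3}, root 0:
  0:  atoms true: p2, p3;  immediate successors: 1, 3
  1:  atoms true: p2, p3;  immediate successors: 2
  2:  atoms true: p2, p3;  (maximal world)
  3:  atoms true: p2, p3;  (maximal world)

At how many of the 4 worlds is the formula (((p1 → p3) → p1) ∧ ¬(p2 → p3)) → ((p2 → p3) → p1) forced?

4

0: forces it.
1: forces it.
2: forces it.
3: forces it.
Worlds forcing the formula: {0, 1, 2, 3}.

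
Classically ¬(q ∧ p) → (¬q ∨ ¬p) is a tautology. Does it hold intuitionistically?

No

This is the constructively invalid direction of De Morgan's law for conjunction, which is not intuitionistically valid.
A Kripke countermodel: worlds u, v, w; order generated by u ≤ v, u ≤ w; atoms true at each world — u:{}; v:{q}; w:{p}.
u ⊮ ¬(q ∧ p) → (¬q ∨ ¬p): already at u itself, u ⊩ ¬(q ∧ p) but u ⊮ ¬q ∨ ¬p.
u ⊮ ¬q ∨ ¬p: neither disjunct is forced at u.
u ⊮ ¬q since v is accessible from u and v ⊩ q.
So the root u does not force the formula.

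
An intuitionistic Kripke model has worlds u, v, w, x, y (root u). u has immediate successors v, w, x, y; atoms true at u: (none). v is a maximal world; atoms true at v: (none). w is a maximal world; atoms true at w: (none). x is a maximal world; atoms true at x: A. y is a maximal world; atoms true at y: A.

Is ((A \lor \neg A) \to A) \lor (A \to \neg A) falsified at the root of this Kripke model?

Yes

u \nVdash ((A \lor \neg A) \to A) \lor (A \to \neg A): neither disjunct is forced at u.
u \nVdash (A \lor \neg A) \to A: at the accessible world v, v \Vdash A \lor \neg A but v \nVdash A.
v lacks atom A, so v \nVdash A.
So the root u does not force ((A \lor \neg A) \to A) \lor (A \to \neg A); the model is a countermodel.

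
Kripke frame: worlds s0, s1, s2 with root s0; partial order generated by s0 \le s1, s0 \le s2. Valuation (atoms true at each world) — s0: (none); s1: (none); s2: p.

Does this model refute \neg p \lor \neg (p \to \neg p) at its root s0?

s0 \nVdash \neg p \lor \neg (p \to \neg p): neither disjunct is forced at s0.
s0 \nVdash \neg p since s2 is accessible from s0 and s2 \Vdash p.
So the root s0 does not force \neg p \lor \neg (p \to \neg p); the model is a countermodel.

Yes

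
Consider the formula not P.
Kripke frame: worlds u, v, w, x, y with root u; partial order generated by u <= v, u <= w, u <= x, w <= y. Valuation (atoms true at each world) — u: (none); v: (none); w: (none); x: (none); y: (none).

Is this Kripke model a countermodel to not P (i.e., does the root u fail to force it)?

No

u forces not P: no world accessible from u forces P.
So the root u forces not P; the model is not a countermodel.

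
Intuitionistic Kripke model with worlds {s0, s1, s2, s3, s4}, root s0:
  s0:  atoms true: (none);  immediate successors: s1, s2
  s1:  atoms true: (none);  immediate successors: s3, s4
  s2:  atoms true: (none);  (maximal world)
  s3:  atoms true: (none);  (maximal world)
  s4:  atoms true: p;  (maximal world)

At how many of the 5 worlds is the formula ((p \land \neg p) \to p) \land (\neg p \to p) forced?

1

s0: does not force it — s0 \nVdash ((p \land \neg p) \to p) \land (\neg p \to p) since s0 fails \neg p \to p.
s1: does not force it — s1 \nVdash ((p \land \neg p) \to p) \land (\neg p \to p) since s1 fails \neg p \to p.
s2: does not force it — s2 \nVdash ((p \land \neg p) \to p) \land (\neg p \to p) since s2 fails \neg p \to p.
s3: does not force it.
s4: forces it.
Worlds forcing the formula: {s4}.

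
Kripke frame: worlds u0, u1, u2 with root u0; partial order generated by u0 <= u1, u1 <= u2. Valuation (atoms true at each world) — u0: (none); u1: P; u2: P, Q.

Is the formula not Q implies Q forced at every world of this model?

u0 forces not Q implies Q vacuously: no world accessible from u0 forces the antecedent not Q.
Since the root u0 forces not Q implies Q and forcing is persistent (monotone upward), every world forces it.

Yes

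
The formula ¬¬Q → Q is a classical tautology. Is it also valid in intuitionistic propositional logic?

No

This is double-negation elimination, which is not intuitionistically valid.
A Kripke countermodel: worlds 0, 1; order generated by 0 ≤ 1; atoms true at each world — 0:{}; 1:{Q}.
0 ⊮ ¬¬Q → Q: already at 0 itself, 0 ⊩ ¬¬Q but 0 ⊮ Q.
0 lacks atom Q, so 0 ⊮ Q.
So the root 0 does not force the formula.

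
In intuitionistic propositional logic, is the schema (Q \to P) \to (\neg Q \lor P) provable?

No

This is the material-implication-as-disjunction principle, which is not intuitionistically valid.
A Kripke countermodel: worlds 0, 1; order generated by 0 \le 1; atoms true at each world — 0:{}; 1:{P,Q}.
0 \nVdash (Q \to P) \to (\neg Q \lor P): already at 0 itself, 0 \Vdash Q \to P but 0 \nVdash \neg Q \lor P.
0 \nVdash \neg Q \lor P: neither disjunct is forced at 0.
0 \nVdash \neg Q since 1 is accessible from 0 and 1 \Vdash Q.
So the root 0 does not force the formula.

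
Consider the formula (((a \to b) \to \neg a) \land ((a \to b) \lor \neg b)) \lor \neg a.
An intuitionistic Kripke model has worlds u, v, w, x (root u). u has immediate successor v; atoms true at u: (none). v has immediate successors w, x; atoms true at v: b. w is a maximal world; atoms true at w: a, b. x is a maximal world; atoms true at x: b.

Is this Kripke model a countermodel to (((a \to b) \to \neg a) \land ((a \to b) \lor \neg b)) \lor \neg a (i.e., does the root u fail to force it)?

u \nVdash (((a \to b) \to \neg a) \land ((a \to b) \lor \neg b)) \lor \neg a: neither disjunct is forced at u.
u \nVdash ((a \to b) \to \neg a) \land ((a \to b) \lor \neg b) since u fails (a \to b) \to \neg a.
So the root u does not force (((a \to b) \to \neg a) \land ((a \to b) \lor \neg b)) \lor \neg a; the model is a countermodel.

Yes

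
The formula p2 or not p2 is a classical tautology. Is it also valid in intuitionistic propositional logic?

This is the law of excluded middle, which is not intuitionistically valid.
A Kripke countermodel: worlds s0, s1; order generated by s0 <= s1; atoms true at each world — s0:{}; s1:{p2}.
s0 does not force p2 or not p2: neither disjunct is forced at s0.
s0 lacks atom p2, so s0 does not force p2.
So the root s0 does not force the formula.

No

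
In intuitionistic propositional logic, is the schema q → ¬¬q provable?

This is double-negation introduction, which is intuitionistically derivable.
If a world forces q then every accessible world forces q (persistence), so none forces ¬q; hence ¬¬q.

Yes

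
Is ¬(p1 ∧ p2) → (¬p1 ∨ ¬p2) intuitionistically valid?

This is the constructively invalid direction of De Morgan's law for conjunction, which is not intuitionistically valid.
A Kripke countermodel: worlds 0, 1, 2; order generated by 0 ≤ 1, 0 ≤ 2; atoms true at each world — 0:{}; 1:{p1}; 2:{p2}.
0 ⊮ ¬(p1 ∧ p2) → (¬p1 ∨ ¬p2): already at 0 itself, 0 ⊩ ¬(p1 ∧ p2) but 0 ⊮ ¬p1 ∨ ¬p2.
0 ⊮ ¬p1 ∨ ¬p2: neither disjunct is forced at 0.
0 ⊮ ¬p1 since 1 is accessible from 0 and 1 ⊩ p1.
So the root 0 does not force the formula.

No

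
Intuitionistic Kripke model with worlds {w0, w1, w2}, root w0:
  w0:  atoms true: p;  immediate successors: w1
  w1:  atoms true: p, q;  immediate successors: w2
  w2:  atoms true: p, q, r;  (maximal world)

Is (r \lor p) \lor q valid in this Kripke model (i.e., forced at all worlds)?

w0 \Vdash (r \lor p) \lor q via the disjunct r \lor p.
Since the root w0 forces (r \lor p) \lor q and forcing is persistent (monotone upward), every world forces it.

Yes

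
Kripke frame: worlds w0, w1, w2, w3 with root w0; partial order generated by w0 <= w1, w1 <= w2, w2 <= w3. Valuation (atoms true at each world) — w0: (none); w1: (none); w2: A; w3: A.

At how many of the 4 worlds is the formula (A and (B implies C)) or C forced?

2

w0: does not force it — w0 does not force (A and (B implies C)) or C: neither disjunct is forced at w0.
w1: does not force it.
w2: forces it.
w3: forces it.
Worlds forcing the formula: {w2, w3}.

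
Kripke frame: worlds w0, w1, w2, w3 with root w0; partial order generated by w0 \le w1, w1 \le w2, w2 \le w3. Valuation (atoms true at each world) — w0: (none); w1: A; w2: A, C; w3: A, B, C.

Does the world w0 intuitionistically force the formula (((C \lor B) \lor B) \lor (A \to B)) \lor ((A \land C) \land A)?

w0 \nVdash (((C \lor B) \lor B) \lor (A \to B)) \lor ((A \land C) \land A): neither disjunct is forced at w0.
w0 \nVdash ((C \lor B) \lor B) \lor (A \to B): neither disjunct is forced at w0.
w0 \nVdash (C \lor B) \lor B: neither disjunct is forced at w0.
w0 \nVdash C \lor B: neither disjunct is forced at w0.
w0 lacks atom C, so w0 \nVdash C.

No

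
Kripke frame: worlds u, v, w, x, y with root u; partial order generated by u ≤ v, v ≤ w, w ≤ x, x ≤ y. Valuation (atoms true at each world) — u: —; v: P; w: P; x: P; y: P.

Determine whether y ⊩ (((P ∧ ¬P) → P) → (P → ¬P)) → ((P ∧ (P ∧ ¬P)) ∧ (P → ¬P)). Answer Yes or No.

y ⊩ (((P ∧ ¬P) → P) → (P → ¬P)) → ((P ∧ (P ∧ ¬P)) ∧ (P → ¬P)) vacuously: no world accessible from y forces the antecedent ((P ∧ ¬P) → P) → (P → ¬P).

Yes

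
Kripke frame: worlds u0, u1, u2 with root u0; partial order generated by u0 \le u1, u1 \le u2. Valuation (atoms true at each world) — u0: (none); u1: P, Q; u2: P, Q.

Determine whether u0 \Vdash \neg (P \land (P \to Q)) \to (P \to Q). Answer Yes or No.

u0 \Vdash \neg (P \land (P \to Q)) \to (P \to Q) vacuously: no world accessible from u0 forces the antecedent \neg (P \land (P \to Q)).

Yes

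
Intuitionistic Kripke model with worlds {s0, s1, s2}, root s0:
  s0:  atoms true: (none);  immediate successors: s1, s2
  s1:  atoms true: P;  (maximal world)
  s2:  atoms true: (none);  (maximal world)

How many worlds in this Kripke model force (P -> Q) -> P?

s0: does not force it — s0 ||-/- (P -> Q) -> P: at the accessible world s2, s2 ||- P -> Q but s2 ||-/- P.
s1: forces it.
s2: does not force it — s2 ||-/- (P -> Q) -> P: already at s2 itself, s2 ||- P -> Q but s2 ||-/- P.
Worlds forcing the formula: {s1}.

1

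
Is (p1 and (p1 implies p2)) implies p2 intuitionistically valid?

Yes

This is modus ponens in implicational form, which is intuitionistically derivable.
If a world forces p1 and p1 implies p2, then applying the implication at that world (which is accessible from itself) gives p2.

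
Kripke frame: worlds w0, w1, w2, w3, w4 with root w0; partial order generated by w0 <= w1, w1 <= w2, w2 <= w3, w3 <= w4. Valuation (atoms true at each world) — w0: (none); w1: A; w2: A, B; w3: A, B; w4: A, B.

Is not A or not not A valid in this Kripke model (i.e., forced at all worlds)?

Yes

w0 forces not A or not not A via the disjunct not not A.
Since the root w0 forces not A or not not A and forcing is persistent (monotone upward), every world forces it.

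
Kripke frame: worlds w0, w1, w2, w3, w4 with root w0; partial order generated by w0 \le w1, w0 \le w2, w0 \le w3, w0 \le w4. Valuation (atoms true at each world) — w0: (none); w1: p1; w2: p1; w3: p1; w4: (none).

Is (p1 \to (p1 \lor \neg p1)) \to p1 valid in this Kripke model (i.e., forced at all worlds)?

Not every world: w0 \nVdash (p1 \to (p1 \lor \neg p1)) \to p1.
w0 \nVdash (p1 \to (p1 \lor \neg p1)) \to p1: already at w0 itself, w0 \Vdash p1 \to (p1 \lor \neg p1) but w0 \nVdash p1.
w0 lacks atom p1, so w0 \nVdash p1.

No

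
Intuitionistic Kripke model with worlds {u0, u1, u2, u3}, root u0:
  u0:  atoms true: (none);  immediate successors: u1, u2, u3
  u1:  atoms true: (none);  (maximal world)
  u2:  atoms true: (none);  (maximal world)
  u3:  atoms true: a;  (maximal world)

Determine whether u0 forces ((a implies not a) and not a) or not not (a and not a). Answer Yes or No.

No

u0 does not force ((a implies not a) and not a) or not not (a and not a): neither disjunct is forced at u0.
u0 does not force (a implies not a) and not a since u0 fails a implies not a.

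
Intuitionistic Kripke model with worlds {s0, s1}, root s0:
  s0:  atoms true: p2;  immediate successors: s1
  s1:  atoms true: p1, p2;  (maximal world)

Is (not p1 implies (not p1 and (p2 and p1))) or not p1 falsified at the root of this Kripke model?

s0 forces (not p1 implies (not p1 and (p2 and p1))) or not p1 via the disjunct not p1 implies (not p1 and (p2 and p1)).
So the root s0 forces (not p1 implies (not p1 and (p2 and p1))) or not p1; the model is not a countermodel.

No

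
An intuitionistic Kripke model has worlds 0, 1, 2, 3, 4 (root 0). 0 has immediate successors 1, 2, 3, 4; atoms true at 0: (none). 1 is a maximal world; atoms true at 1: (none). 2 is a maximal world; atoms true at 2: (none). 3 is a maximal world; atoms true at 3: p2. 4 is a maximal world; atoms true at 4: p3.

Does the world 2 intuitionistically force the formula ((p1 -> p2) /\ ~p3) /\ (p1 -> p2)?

2 ||- ((p1 -> p2) /\ ~p3) /\ (p1 -> p2) since 2 forces both conjuncts.

Yes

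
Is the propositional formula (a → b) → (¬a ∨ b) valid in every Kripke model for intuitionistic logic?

This is the material-implication-as-disjunction principle, which is not intuitionistically valid.
A Kripke countermodel: worlds u0, u1; order generated by u0 ≤ u1; atoms true at each world — u0:{}; u1:{a,b}.
u0 ⊮ (a → b) → (¬a ∨ b): already at u0 itself, u0 ⊩ a → b but u0 ⊮ ¬a ∨ b.
u0 ⊮ ¬a ∨ b: neither disjunct is forced at u0.
u0 ⊮ ¬a since u1 is accessible from u0 and u1 ⊩ a.
So the root u0 does not force the formula.

No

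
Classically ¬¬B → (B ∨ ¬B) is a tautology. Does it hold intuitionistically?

This is a variant of double-negation elimination (deriving excluded middle from double negation), which is not intuitionistically valid.
A Kripke countermodel: worlds w0, w1; order generated by w0 ≤ w1; atoms true at each world — w0:{}; w1:{B}.
w0 ⊮ ¬¬B → (B ∨ ¬B): already at w0 itself, w0 ⊩ ¬¬B but w0 ⊮ B ∨ ¬B.
w0 ⊮ B ∨ ¬B: neither disjunct is forced at w0.
w0 lacks atom B, so w0 ⊮ B.
So the root w0 does not force the formula.

No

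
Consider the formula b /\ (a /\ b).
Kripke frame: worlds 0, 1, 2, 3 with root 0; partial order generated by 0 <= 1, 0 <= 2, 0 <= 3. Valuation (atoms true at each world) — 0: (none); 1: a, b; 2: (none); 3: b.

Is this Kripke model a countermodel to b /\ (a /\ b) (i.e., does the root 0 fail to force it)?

0 ||-/- b /\ (a /\ b) since 0 fails b.
So the root 0 does not force b /\ (a /\ b); the model is a countermodel.

Yes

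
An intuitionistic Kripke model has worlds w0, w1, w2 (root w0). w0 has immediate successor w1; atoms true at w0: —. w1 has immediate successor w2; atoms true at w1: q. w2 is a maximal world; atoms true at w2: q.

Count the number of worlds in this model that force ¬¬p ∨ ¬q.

0

w0: does not force it — w0 ⊮ ¬¬p ∨ ¬q: neither disjunct is forced at w0.
w1: does not force it.
w2: does not force it.
Worlds forcing the formula: { }.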